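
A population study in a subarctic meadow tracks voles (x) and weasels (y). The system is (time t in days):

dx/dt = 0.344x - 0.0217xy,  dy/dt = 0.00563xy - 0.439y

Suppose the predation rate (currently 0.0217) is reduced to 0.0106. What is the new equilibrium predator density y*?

At the interior fixed point, setting dx/dt = 0 with x > 0 fixes y* = (prey growth rate)/(xy coefficient) — independent of the other coefficients.
With the change, y* = 0.344/0.0106 = 32.5; it rises from 15.9.

y* ≈ 32.5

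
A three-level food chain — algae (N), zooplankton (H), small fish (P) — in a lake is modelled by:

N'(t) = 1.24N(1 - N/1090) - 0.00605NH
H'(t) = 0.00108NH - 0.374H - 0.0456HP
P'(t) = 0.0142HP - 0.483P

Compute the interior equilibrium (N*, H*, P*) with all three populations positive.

N* ≈ 909, H* ≈ 34, P* ≈ 13.3

From dP/dt = 0: 0.0142H* = 0.483, so H* = 34.
From dN/dt = 0: 1.24(1 - N*/1090) = 0.00605·34, giving N* = 1090·(1 - 0.166) = 909.
From dH/dt = 0: 0.00108·909 - 0.374 = 0.0456P*, so P* = 0.608/0.0456 = 13.3.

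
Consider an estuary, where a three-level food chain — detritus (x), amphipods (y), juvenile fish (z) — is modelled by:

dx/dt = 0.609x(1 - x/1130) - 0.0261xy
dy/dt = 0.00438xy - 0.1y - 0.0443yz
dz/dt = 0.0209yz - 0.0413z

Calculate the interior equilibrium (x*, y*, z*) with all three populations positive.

From dz/dt = 0: 0.0209y* = 0.0413, so y* = 1.98.
From dx/dt = 0: 0.609(1 - x*/1130) = 0.0261·1.98, giving x* = 1130·(1 - 0.0847) = 1030.
From dy/dt = 0: 0.00438·1030 - 0.1 = 0.0443z*, so z* = 4.43/0.0443 = 100.

x* ≈ 1030, y* ≈ 1.98, z* ≈ 100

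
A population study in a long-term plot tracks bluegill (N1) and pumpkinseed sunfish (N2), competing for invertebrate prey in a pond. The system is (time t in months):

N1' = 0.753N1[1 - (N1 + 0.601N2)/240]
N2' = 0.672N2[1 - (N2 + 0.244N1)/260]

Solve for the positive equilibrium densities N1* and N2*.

N1* ≈ 98.1, N2* ≈ 236

Setting both brackets to zero gives the nullclines N1 + 0.601N2 = 240 and 0.244N1 + N2 = 260.
Substituting N2 = 260 - 0.244N1 into the first: N1(1 - 0.601·0.244) = 240 - 0.601·260.
So N1* = 83.7/0.853 = 98.1, and then N2* = 260 - 0.244·98.1 = 236.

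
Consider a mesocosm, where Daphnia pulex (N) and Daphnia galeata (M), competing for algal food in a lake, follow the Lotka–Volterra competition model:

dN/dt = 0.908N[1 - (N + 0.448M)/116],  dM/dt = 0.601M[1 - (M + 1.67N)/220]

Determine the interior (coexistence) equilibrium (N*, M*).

N* ≈ 69.3, M* ≈ 104

Setting both brackets to zero gives the nullclines N + 0.448M = 116 and 1.67N + M = 220.
Substituting M = 220 - 1.67N into the first: N(1 - 0.448·1.67) = 116 - 0.448·220.
So N* = 17.4/0.252 = 69.3, and then M* = 220 - 1.67·69.3 = 104.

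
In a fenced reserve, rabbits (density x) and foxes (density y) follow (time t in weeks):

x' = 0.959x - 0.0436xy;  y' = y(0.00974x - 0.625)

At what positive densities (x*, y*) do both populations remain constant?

x* ≈ 64.2, y* ≈ 22

Set dy/dt = 0 with y > 0: 0.00974x - 0.625 = 0, so x* = 0.625/0.00974 = 64.2.
Set dx/dt = 0 with x > 0: 0.959 - 0.0436y = 0, so y* = 0.959/0.0436 = 22.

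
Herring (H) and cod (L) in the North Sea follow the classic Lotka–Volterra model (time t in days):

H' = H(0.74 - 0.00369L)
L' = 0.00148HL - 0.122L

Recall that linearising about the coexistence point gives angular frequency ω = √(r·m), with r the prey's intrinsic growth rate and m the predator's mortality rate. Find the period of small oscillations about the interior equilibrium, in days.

T ≈ 20.9 days

Here r = 0.74 and m = 0.122, so r·m = 0.0903.
ω = √0.0903 = 0.3 per day, hence T = 2π/ω ≈ 20.9 days.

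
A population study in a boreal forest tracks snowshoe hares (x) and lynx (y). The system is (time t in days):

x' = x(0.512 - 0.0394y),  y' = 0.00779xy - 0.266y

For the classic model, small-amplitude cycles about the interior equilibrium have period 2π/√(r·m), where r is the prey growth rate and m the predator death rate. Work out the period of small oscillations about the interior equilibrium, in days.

Here r = 0.512 and m = 0.266, so r·m = 0.136.
ω = √0.136 = 0.369 per day, hence T = 2π/ω ≈ 17 days.

T ≈ 17 days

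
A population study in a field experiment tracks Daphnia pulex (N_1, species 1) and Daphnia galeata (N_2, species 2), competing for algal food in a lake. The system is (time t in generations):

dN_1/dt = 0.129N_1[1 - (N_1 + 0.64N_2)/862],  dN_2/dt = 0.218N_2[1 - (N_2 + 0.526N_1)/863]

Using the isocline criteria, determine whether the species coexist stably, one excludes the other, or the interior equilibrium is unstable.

Compare the nullcline intercepts: K1/α12 = 862/0.64 = 1350 > K2 = 863; K2/α21 = 863/0.526 = 1640 > K1 = 862.
Since both inequalities hold, each species can invade when rare, so the interior equilibrium is stable.

stable coexistence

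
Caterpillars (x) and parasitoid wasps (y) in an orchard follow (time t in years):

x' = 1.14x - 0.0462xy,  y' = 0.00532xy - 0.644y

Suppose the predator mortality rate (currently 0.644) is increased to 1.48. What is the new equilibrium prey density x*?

At the interior fixed point, setting dy/dt = 0 with y > 0 fixes x* = (predator death rate)/(xy coefficient) — independent of the other coefficients.
With the change, x* = 1.48/0.00532 = 278; it rises from 121.

x* ≈ 278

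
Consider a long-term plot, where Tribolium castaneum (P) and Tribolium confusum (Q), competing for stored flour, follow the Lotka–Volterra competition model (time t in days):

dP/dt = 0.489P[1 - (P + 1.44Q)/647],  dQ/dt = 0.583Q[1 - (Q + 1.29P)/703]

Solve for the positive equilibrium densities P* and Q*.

Setting both brackets to zero gives the nullclines P + 1.44Q = 647 and 1.29P + Q = 703.
Substituting Q = 703 - 1.29P into the first: P(1 - 1.44·1.29) = 647 - 1.44·703.
So P* = -365/-0.858 = 426, and then Q* = 703 - 1.29·426 = 153.

P* ≈ 426, Q* ≈ 153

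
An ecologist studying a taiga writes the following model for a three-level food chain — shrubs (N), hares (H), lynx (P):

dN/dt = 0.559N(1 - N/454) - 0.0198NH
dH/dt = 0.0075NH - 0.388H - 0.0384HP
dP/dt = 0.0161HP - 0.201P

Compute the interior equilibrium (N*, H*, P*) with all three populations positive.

N* ≈ 253, H* ≈ 12.5, P* ≈ 39.4

From dP/dt = 0: 0.0161H* = 0.201, so H* = 12.5.
From dN/dt = 0: 0.559(1 - N*/454) = 0.0198·12.5, giving N* = 454·(1 - 0.442) = 253.
From dH/dt = 0: 0.0075·253 - 0.388 = 0.0384P*, so P* = 1.51/0.0384 = 39.4.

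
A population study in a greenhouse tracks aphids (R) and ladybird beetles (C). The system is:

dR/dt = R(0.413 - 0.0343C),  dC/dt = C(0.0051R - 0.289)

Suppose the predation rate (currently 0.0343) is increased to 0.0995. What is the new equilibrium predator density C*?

C* ≈ 4.15

At the interior fixed point, setting dR/dt = 0 with R > 0 fixes C* = (prey growth rate)/(RC coefficient) — independent of the other coefficients.
With the change, C* = 0.413/0.0995 = 4.15; it falls from 12.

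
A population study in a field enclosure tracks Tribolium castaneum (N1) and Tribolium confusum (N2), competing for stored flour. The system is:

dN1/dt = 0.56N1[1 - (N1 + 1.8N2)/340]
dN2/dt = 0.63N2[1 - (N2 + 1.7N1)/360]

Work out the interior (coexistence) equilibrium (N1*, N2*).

Setting both brackets to zero gives the nullclines N1 + 1.8N2 = 340 and 1.7N1 + N2 = 360.
Substituting N2 = 360 - 1.7N1 into the first: N1(1 - 1.8·1.7) = 340 - 1.8·360.
So N1* = -308/-2.06 = 150, and then N2* = 360 - 1.7·150 = 106.

N1* ≈ 150, N2* ≈ 106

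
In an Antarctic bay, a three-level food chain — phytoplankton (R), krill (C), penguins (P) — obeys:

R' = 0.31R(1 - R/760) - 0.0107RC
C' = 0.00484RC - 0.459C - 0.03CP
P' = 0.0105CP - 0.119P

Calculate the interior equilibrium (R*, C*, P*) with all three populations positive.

From dP/dt = 0: 0.0105C* = 0.119, so C* = 11.3.
From dR/dt = 0: 0.31(1 - R*/760) = 0.0107·11.3, giving R* = 760·(1 - 0.391) = 463.
From dC/dt = 0: 0.00484·463 - 0.459 = 0.03P*, so P* = 1.78/0.03 = 59.3.

R* ≈ 463, C* ≈ 11.3, P* ≈ 59.3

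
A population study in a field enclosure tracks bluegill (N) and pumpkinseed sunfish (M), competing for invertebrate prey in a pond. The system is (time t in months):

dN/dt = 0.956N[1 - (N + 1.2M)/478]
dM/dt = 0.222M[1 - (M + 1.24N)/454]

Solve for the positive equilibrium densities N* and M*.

N* ≈ 137, M* ≈ 284

Setting both brackets to zero gives the nullclines N + 1.2M = 478 and 1.24N + M = 454.
Substituting M = 454 - 1.24N into the first: N(1 - 1.2·1.24) = 478 - 1.2·454.
So N* = -66.8/-0.488 = 137, and then M* = 454 - 1.24·137 = 284.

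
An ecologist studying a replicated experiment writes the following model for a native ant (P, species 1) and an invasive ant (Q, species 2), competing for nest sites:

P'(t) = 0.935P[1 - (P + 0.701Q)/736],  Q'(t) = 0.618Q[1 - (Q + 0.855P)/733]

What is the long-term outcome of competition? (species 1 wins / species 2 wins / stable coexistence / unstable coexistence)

stable coexistence

Compare the nullcline intercepts: K1/α12 = 736/0.701 = 1050 > K2 = 733; K2/α21 = 733/0.855 = 857 > K1 = 736.
Since both inequalities hold, each species can invade when rare, so the interior equilibrium is stable.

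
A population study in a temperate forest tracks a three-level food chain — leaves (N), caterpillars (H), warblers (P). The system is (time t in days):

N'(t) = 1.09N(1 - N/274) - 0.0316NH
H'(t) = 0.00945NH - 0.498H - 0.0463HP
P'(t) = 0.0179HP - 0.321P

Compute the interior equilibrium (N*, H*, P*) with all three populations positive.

N* ≈ 132, H* ≈ 17.9, P* ≈ 16.1

From dP/dt = 0: 0.0179H* = 0.321, so H* = 17.9.
From dN/dt = 0: 1.09(1 - N*/274) = 0.0316·17.9, giving N* = 274·(1 - 0.52) = 132.
From dH/dt = 0: 0.00945·132 - 0.498 = 0.0463P*, so P* = 0.745/0.0463 = 16.1.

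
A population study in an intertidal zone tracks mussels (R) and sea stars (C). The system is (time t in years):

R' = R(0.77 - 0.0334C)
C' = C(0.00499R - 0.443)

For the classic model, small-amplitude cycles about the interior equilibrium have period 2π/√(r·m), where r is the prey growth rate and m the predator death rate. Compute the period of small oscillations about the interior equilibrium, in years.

T ≈ 10.8 years

Here r = 0.77 and m = 0.443, so r·m = 0.341.
ω = √0.341 = 0.584 per year, hence T = 2π/ω ≈ 10.8 years.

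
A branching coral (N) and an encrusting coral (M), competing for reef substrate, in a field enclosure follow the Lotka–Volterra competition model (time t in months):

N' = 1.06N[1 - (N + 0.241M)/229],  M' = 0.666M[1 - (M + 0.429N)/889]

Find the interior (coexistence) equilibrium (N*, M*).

Setting both brackets to zero gives the nullclines N + 0.241M = 229 and 0.429N + M = 889.
Substituting M = 889 - 0.429N into the first: N(1 - 0.241·0.429) = 229 - 0.241·889.
So N* = 14.8/0.897 = 16.5, and then M* = 889 - 0.429·16.5 = 882.

N* ≈ 16.5, M* ≈ 882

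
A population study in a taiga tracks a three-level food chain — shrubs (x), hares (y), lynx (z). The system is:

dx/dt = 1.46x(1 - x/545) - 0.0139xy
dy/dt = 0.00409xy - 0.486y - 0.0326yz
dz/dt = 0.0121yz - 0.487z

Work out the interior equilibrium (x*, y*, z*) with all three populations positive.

From dz/dt = 0: 0.0121y* = 0.487, so y* = 40.2.
From dx/dt = 0: 1.46(1 - x*/545) = 0.0139·40.2, giving x* = 545·(1 - 0.383) = 336.
From dy/dt = 0: 0.00409·336 - 0.486 = 0.0326z*, so z* = 0.889/0.0326 = 27.3.

x* ≈ 336, y* ≈ 40.2, z* ≈ 27.3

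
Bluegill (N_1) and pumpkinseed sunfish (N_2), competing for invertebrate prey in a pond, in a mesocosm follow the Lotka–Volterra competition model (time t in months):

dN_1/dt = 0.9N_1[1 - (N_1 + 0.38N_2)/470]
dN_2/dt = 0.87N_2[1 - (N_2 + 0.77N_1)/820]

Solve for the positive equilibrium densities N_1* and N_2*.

Setting both brackets to zero gives the nullclines N_1 + 0.38N_2 = 470 and 0.77N_1 + N_2 = 820.
Substituting N_2 = 820 - 0.77N_1 into the first: N_1(1 - 0.38·0.77) = 470 - 0.38·820.
So N_1* = 158/0.707 = 224, and then N_2* = 820 - 0.77·224 = 648.

N_1* ≈ 224, N_2* ≈ 648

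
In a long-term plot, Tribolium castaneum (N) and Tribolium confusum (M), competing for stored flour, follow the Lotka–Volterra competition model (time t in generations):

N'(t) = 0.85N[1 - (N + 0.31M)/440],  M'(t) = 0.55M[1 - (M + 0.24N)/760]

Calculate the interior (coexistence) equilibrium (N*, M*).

Setting both brackets to zero gives the nullclines N + 0.31M = 440 and 0.24N + M = 760.
Substituting M = 760 - 0.24N into the first: N(1 - 0.31·0.24) = 440 - 0.31·760.
So N* = 204/0.926 = 221, and then M* = 760 - 0.24·221 = 707.

N* ≈ 221, M* ≈ 707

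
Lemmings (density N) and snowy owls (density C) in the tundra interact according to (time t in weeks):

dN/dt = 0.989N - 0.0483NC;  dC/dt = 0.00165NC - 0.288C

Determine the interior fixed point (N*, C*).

N* ≈ 175, C* ≈ 20.5

Set dC/dt = 0 with C > 0: 0.00165N - 0.288 = 0, so N* = 0.288/0.00165 = 175.
Set dN/dt = 0 with N > 0: 0.989 - 0.0483C = 0, so C* = 0.989/0.0483 = 20.5.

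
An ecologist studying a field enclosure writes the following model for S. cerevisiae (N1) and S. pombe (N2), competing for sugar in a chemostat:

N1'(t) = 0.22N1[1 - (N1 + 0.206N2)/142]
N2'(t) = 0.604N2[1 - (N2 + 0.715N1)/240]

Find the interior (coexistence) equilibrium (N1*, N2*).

Setting both brackets to zero gives the nullclines N1 + 0.206N2 = 142 and 0.715N1 + N2 = 240.
Substituting N2 = 240 - 0.715N1 into the first: N1(1 - 0.206·0.715) = 142 - 0.206·240.
So N1* = 92.6/0.853 = 109, and then N2* = 240 - 0.715·109 = 162.

N1* ≈ 109, N2* ≈ 162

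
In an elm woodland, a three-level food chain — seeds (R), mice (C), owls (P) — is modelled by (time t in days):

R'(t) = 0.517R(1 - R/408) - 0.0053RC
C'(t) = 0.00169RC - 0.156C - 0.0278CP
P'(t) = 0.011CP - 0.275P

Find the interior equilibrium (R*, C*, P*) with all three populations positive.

R* ≈ 303, C* ≈ 25, P* ≈ 12.8

From dP/dt = 0: 0.011C* = 0.275, so C* = 25.
From dR/dt = 0: 0.517(1 - R*/408) = 0.0053·25, giving R* = 408·(1 - 0.256) = 303.
From dC/dt = 0: 0.00169·303 - 0.156 = 0.0278P*, so P* = 0.357/0.0278 = 12.8.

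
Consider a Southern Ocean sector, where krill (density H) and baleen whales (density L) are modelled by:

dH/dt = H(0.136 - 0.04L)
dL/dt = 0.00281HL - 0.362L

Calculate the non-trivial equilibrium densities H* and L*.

H* ≈ 129, L* ≈ 3.4

Set dL/dt = 0 with L > 0: 0.00281H - 0.362 = 0, so H* = 0.362/0.00281 = 129.
Set dH/dt = 0 with H > 0: 0.136 - 0.04L = 0, so L* = 0.136/0.04 = 3.4.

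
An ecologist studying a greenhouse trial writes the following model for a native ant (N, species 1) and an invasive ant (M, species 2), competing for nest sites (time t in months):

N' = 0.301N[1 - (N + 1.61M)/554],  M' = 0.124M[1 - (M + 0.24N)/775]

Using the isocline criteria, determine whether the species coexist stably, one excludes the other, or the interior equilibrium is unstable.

Compare the nullcline intercepts: K1/α12 = 554/1.61 = 344 < K2 = 775; K2/α21 = 775/0.24 = 3230 > K1 = 554.
Since the inequalities point opposite ways, species 2 can invade but species 1 cannot.

species 2 excludes species 1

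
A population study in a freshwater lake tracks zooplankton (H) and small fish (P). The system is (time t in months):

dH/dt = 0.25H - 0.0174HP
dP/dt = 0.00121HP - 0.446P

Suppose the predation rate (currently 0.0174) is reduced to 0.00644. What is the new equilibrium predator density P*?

P* ≈ 38.8

At the interior fixed point, setting dH/dt = 0 with H > 0 fixes P* = (prey growth rate)/(HP coefficient) — independent of the other coefficients.
With the change, P* = 0.25/0.00644 = 38.8; it rises from 14.4.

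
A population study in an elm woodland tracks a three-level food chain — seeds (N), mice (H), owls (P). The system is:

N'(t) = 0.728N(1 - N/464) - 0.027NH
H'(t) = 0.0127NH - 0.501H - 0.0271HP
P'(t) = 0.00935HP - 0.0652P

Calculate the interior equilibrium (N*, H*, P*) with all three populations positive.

From dP/dt = 0: 0.00935H* = 0.0652, so H* = 6.97.
From dN/dt = 0: 0.728(1 - N*/464) = 0.027·6.97, giving N* = 464·(1 - 0.259) = 344.
From dH/dt = 0: 0.0127·344 - 0.501 = 0.0271P*, so P* = 3.87/0.0271 = 143.

N* ≈ 344, H* ≈ 6.97, P* ≈ 143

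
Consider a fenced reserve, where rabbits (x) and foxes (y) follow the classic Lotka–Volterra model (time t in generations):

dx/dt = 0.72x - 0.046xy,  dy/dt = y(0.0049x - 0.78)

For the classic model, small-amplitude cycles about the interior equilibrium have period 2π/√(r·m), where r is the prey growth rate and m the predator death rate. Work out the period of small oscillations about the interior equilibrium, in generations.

T ≈ 8.38 generations

Here r = 0.72 and m = 0.78, so r·m = 0.562.
ω = √0.562 = 0.749 per generation, hence T = 2π/ω ≈ 8.38 generations.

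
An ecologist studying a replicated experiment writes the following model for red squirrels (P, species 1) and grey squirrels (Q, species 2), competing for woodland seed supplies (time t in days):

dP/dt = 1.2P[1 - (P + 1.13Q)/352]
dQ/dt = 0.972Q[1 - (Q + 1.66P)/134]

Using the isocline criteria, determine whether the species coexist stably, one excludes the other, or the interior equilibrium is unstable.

Compare the nullcline intercepts: K1/α12 = 352/1.13 = 312 > K2 = 134; K2/α21 = 134/1.66 = 80.7 < K1 = 352.
Since the inequalities point opposite ways, species 1 can invade but species 2 cannot.

species 1 excludes species 2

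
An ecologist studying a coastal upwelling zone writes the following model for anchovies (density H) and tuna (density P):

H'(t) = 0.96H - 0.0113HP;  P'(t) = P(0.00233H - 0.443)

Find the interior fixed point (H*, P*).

H* ≈ 190, P* ≈ 85

Set dP/dt = 0 with P > 0: 0.00233H - 0.443 = 0, so H* = 0.443/0.00233 = 190.
Set dH/dt = 0 with H > 0: 0.96 - 0.0113P = 0, so P* = 0.96/0.0113 = 85.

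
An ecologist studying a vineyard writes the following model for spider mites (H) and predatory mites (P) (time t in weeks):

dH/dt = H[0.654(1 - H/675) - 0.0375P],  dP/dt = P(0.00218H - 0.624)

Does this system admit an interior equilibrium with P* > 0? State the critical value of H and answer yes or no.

Threshold H = 286; K > 286, so yes, the predator persists.

The predator equation gives dP/dt > 0 only when H > 0.624/0.00218 = 286.
Without the predator, H → K = 675. Since 675 > 286, the predator can invade and persist.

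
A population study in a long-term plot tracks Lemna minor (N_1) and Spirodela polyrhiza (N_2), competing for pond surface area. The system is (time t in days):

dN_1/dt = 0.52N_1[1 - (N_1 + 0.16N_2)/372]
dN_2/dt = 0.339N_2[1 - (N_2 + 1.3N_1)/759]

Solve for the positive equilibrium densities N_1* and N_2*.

Setting both brackets to zero gives the nullclines N_1 + 0.16N_2 = 372 and 1.3N_1 + N_2 = 759.
Substituting N_2 = 759 - 1.3N_1 into the first: N_1(1 - 0.16·1.3) = 372 - 0.16·759.
So N_1* = 251/0.792 = 316, and then N_2* = 759 - 1.3·316 = 348.

N_1* ≈ 316, N_2* ≈ 348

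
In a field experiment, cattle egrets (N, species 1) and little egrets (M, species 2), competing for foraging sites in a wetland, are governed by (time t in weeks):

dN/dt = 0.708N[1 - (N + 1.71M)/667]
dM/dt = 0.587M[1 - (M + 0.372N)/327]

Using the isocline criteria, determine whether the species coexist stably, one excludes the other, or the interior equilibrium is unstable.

stable coexistence

Compare the nullcline intercepts: K1/α12 = 667/1.71 = 390 > K2 = 327; K2/α21 = 327/0.372 = 879 > K1 = 667.
Since both inequalities hold, each species can invade when rare, so the interior equilibrium is stable.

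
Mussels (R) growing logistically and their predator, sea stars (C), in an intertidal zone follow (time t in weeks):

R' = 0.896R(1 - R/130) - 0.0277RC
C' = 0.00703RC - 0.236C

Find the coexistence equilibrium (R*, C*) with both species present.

From dC/dt = 0 with C > 0: 0.00703R* = 0.236, so R* = 33.6.
Substitute into dR/dt = 0: 0.896(1 - 33.6/130) = 0.0277C*.
The bracket is 0.742, giving C* = 0.665/0.0277 = 24.

R* ≈ 33.6, C* ≈ 24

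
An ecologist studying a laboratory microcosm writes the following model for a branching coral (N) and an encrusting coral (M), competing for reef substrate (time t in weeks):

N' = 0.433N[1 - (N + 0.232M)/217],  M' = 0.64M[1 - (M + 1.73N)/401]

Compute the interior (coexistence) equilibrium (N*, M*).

N* ≈ 207, M* ≈ 42.7

Setting both brackets to zero gives the nullclines N + 0.232M = 217 and 1.73N + M = 401.
Substituting M = 401 - 1.73N into the first: N(1 - 0.232·1.73) = 217 - 0.232·401.
So N* = 124/0.599 = 207, and then M* = 401 - 1.73·207 = 42.7.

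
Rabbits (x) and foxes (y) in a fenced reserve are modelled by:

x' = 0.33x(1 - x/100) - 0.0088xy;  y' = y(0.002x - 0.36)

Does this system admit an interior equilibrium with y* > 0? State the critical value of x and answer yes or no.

Threshold x = 180; K < 180, so no, the predator goes extinct.

The predator equation gives dy/dt > 0 only when x > 0.36/0.002 = 180.
Without the predator, x → K = 100. Since 100 < 180, the predator cannot invade.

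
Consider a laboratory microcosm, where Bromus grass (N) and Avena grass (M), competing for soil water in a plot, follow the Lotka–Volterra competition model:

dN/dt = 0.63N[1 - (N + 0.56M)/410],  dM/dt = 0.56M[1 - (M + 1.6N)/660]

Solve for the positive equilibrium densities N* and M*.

N* ≈ 388, M* ≈ 38.5

Setting both brackets to zero gives the nullclines N + 0.56M = 410 and 1.6N + M = 660.
Substituting M = 660 - 1.6N into the first: N(1 - 0.56·1.6) = 410 - 0.56·660.
So N* = 40.4/0.104 = 388, and then M* = 660 - 1.6·388 = 38.5.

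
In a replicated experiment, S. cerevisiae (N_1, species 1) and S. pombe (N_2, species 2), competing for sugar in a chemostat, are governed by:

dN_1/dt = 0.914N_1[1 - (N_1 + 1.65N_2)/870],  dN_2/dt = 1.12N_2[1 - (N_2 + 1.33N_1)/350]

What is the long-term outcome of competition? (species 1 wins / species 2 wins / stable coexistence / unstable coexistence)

species 1 excludes species 2

Compare the nullcline intercepts: K1/α12 = 870/1.65 = 527 > K2 = 350; K2/α21 = 350/1.33 = 263 < K1 = 870.
Since the inequalities point opposite ways, species 1 can invade but species 2 cannot.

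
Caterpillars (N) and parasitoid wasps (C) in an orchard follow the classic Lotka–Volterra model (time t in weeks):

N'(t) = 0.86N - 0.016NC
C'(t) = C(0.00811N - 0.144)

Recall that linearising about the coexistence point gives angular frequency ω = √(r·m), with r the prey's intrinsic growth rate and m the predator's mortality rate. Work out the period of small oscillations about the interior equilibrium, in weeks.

T ≈ 17.9 weeks

Here r = 0.86 and m = 0.144, so r·m = 0.124.
ω = √0.124 = 0.352 per week, hence T = 2π/ω ≈ 17.9 weeks.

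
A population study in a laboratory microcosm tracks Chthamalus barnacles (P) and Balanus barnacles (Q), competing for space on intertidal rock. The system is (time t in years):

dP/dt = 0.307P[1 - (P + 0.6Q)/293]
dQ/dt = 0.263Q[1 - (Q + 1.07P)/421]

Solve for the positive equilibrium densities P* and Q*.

P* ≈ 113, Q* ≈ 300

Setting both brackets to zero gives the nullclines P + 0.6Q = 293 and 1.07P + Q = 421.
Substituting Q = 421 - 1.07P into the first: P(1 - 0.6·1.07) = 293 - 0.6·421.
So P* = 40.4/0.358 = 113, and then Q* = 421 - 1.07·113 = 300.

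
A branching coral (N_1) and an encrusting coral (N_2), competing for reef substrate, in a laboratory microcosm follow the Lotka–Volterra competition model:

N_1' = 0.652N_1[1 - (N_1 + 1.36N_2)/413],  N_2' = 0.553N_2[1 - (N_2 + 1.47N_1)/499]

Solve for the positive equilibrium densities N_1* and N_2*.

N_1* ≈ 266, N_2* ≈ 108

Setting both brackets to zero gives the nullclines N_1 + 1.36N_2 = 413 and 1.47N_1 + N_2 = 499.
Substituting N_2 = 499 - 1.47N_1 into the first: N_1(1 - 1.36·1.47) = 413 - 1.36·499.
So N_1* = -266/-0.999 = 266, and then N_2* = 499 - 1.47·266 = 108.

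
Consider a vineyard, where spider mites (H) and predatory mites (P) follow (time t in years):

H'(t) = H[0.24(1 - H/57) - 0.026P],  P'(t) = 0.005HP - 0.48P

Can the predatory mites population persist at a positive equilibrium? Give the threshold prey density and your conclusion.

Threshold H = 96; K < 96, so no, the predator goes extinct.

The predator equation gives dP/dt > 0 only when H > 0.48/0.005 = 96.
Without the predator, H → K = 57. Since 57 < 96, the predator cannot invade.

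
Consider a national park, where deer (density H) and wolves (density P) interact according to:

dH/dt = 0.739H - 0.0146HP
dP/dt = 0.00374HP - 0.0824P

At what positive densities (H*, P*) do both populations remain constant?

Set dP/dt = 0 with P > 0: 0.00374H - 0.0824 = 0, so H* = 0.0824/0.00374 = 22.
Set dH/dt = 0 with H > 0: 0.739 - 0.0146P = 0, so P* = 0.739/0.0146 = 50.6.

H* ≈ 22, P* ≈ 50.6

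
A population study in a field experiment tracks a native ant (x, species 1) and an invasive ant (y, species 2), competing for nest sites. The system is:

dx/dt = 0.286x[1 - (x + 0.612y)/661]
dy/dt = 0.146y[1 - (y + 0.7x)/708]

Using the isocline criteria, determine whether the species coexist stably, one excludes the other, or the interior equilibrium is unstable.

stable coexistence

Compare the nullcline intercepts: K1/α12 = 661/0.612 = 1080 > K2 = 708; K2/α21 = 708/0.7 = 1010 > K1 = 661.
Since both inequalities hold, each species can invade when rare, so the interior equilibrium is stable.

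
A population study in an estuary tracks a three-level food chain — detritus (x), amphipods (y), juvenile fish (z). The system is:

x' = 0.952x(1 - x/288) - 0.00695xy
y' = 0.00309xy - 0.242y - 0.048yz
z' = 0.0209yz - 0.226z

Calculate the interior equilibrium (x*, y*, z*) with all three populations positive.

From dz/dt = 0: 0.0209y* = 0.226, so y* = 10.8.
From dx/dt = 0: 0.952(1 - x*/288) = 0.00695·10.8, giving x* = 288·(1 - 0.0789) = 265.
From dy/dt = 0: 0.00309·265 - 0.242 = 0.048z*, so z* = 0.578/0.048 = 12.

x* ≈ 265, y* ≈ 10.8, z* ≈ 12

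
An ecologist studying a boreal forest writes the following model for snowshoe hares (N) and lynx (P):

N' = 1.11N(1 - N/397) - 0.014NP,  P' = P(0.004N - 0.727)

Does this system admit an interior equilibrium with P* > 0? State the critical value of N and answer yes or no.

Threshold N = 182; K > 182, so yes, the predator persists.

The predator equation gives dP/dt > 0 only when N > 0.727/0.004 = 182.
Without the predator, N → K = 397. Since 397 > 182, the predator can invade and persist.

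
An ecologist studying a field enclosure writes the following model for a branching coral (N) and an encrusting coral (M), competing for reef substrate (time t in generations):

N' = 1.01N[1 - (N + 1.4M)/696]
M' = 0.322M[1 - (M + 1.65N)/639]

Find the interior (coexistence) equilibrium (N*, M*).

N* ≈ 152, M* ≈ 389

Setting both brackets to zero gives the nullclines N + 1.4M = 696 and 1.65N + M = 639.
Substituting M = 639 - 1.65N into the first: N(1 - 1.4·1.65) = 696 - 1.4·639.
So N* = -199/-1.31 = 152, and then M* = 639 - 1.65·152 = 389.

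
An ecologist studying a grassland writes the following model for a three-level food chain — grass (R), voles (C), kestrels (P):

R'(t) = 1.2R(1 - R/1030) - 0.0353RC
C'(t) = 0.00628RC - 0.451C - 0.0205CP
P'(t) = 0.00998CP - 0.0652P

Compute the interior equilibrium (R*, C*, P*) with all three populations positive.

R* ≈ 832, C* ≈ 6.53, P* ≈ 233

From dP/dt = 0: 0.00998C* = 0.0652, so C* = 6.53.
From dR/dt = 0: 1.2(1 - R*/1030) = 0.0353·6.53, giving R* = 1030·(1 - 0.192) = 832.
From dC/dt = 0: 0.00628·832 - 0.451 = 0.0205P*, so P* = 4.77/0.0205 = 233.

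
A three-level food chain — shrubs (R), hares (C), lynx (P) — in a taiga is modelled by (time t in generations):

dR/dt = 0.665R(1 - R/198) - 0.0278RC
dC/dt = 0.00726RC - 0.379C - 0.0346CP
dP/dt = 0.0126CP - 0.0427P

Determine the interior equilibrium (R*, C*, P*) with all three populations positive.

From dP/dt = 0: 0.0126C* = 0.0427, so C* = 3.39.
From dR/dt = 0: 0.665(1 - R*/198) = 0.0278·3.39, giving R* = 198·(1 - 0.142) = 170.
From dC/dt = 0: 0.00726·170 - 0.379 = 0.0346P*, so P* = 0.855/0.0346 = 24.7.

R* ≈ 170, C* ≈ 3.39, P* ≈ 24.7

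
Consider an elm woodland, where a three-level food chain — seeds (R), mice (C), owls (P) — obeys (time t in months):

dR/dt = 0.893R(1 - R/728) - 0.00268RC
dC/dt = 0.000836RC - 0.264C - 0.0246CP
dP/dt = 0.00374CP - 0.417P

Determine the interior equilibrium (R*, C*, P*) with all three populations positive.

R* ≈ 484, C* ≈ 111, P* ≈ 5.73

From dP/dt = 0: 0.00374C* = 0.417, so C* = 111.
From dR/dt = 0: 0.893(1 - R*/728) = 0.00268·111, giving R* = 728·(1 - 0.335) = 484.
From dC/dt = 0: 0.000836·484 - 0.264 = 0.0246P*, so P* = 0.141/0.0246 = 5.73.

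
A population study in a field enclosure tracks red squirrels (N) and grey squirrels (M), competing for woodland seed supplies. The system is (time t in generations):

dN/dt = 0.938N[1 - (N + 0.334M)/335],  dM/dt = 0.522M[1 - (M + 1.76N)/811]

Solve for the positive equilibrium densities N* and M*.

N* ≈ 156, M* ≈ 537

Setting both brackets to zero gives the nullclines N + 0.334M = 335 and 1.76N + M = 811.
Substituting M = 811 - 1.76N into the first: N(1 - 0.334·1.76) = 335 - 0.334·811.
So N* = 64.1/0.412 = 156, and then M* = 811 - 1.76·156 = 537.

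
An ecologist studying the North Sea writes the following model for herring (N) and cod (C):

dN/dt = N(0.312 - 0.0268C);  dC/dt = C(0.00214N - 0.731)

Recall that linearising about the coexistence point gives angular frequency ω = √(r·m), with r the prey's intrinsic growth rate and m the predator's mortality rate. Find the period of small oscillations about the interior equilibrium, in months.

Here r = 0.312 and m = 0.731, so r·m = 0.228.
ω = √0.228 = 0.478 per month, hence T = 2π/ω ≈ 13.2 months.

T ≈ 13.2 months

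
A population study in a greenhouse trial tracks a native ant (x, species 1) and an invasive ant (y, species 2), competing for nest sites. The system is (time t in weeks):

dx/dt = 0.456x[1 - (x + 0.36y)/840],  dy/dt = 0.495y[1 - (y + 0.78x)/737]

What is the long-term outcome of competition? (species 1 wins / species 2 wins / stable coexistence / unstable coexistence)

stable coexistence

Compare the nullcline intercepts: K1/α12 = 840/0.36 = 2330 > K2 = 737; K2/α21 = 737/0.78 = 945 > K1 = 840.
Since both inequalities hold, each species can invade when rare, so the interior equilibrium is stable.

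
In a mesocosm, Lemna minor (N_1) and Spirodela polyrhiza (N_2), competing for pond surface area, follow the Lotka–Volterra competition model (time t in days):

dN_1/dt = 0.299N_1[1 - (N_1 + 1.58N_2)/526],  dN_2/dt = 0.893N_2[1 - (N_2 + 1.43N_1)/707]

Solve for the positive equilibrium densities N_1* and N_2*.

Setting both brackets to zero gives the nullclines N_1 + 1.58N_2 = 526 and 1.43N_1 + N_2 = 707.
Substituting N_2 = 707 - 1.43N_1 into the first: N_1(1 - 1.58·1.43) = 526 - 1.58·707.
So N_1* = -591/-1.26 = 469, and then N_2* = 707 - 1.43·469 = 35.9.

N_1* ≈ 469, N_2* ≈ 35.9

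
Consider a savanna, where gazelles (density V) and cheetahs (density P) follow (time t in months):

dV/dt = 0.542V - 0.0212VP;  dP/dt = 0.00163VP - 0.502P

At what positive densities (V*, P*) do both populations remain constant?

V* ≈ 308, P* ≈ 25.6

Set dP/dt = 0 with P > 0: 0.00163V - 0.502 = 0, so V* = 0.502/0.00163 = 308.
Set dV/dt = 0 with V > 0: 0.542 - 0.0212P = 0, so P* = 0.542/0.0212 = 25.6.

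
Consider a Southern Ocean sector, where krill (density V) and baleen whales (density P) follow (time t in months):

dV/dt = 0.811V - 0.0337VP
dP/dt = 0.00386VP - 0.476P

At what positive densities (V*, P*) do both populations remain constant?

V* ≈ 123, P* ≈ 24.1

Set dP/dt = 0 with P > 0: 0.00386V - 0.476 = 0, so V* = 0.476/0.00386 = 123.
Set dV/dt = 0 with V > 0: 0.811 - 0.0337P = 0, so P* = 0.811/0.0337 = 24.1.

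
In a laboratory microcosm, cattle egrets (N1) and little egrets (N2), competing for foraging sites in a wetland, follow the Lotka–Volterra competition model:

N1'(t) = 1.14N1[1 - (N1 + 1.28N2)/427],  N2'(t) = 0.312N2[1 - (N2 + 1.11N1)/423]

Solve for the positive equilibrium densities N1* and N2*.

N1* ≈ 272, N2* ≈ 121

Setting both brackets to zero gives the nullclines N1 + 1.28N2 = 427 and 1.11N1 + N2 = 423.
Substituting N2 = 423 - 1.11N1 into the first: N1(1 - 1.28·1.11) = 427 - 1.28·423.
So N1* = -114/-0.421 = 272, and then N2* = 423 - 1.11·272 = 121.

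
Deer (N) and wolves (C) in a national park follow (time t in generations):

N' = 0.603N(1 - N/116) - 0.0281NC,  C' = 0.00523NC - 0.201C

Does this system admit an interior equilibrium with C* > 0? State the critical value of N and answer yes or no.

The predator equation gives dC/dt > 0 only when N > 0.201/0.00523 = 38.4.
Without the predator, N → K = 116. Since 116 > 38.4, the predator can invade and persist.

Threshold N = 38.4; K > 38.4, so yes, the predator persists.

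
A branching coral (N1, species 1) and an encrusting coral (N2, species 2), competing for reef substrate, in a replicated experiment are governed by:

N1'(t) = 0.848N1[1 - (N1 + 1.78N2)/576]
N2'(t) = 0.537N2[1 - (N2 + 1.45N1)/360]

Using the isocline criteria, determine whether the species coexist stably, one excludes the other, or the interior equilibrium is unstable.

unstable coexistence (outcome depends on initial conditions)

Compare the nullcline intercepts: K1/α12 = 576/1.78 = 324 < K2 = 360; K2/α21 = 360/1.45 = 248 < K1 = 576.
Since both are reversed, neither can invade when rare; the interior point is a saddle.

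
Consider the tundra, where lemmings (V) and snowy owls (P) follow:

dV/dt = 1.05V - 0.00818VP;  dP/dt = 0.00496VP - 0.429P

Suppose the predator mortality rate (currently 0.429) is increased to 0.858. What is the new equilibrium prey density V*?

At the interior fixed point, setting dP/dt = 0 with P > 0 fixes V* = (predator death rate)/(VP coefficient) — independent of the other coefficients.
With the change, V* = 0.858/0.00496 = 173; it rises from 86.5.

V* ≈ 173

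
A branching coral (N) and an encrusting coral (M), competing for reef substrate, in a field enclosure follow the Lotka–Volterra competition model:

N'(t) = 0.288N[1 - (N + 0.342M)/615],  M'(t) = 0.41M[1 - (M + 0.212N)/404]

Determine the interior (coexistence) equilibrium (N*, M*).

Setting both brackets to zero gives the nullclines N + 0.342M = 615 and 0.212N + M = 404.
Substituting M = 404 - 0.212N into the first: N(1 - 0.342·0.212) = 615 - 0.342·404.
So N* = 477/0.927 = 514, and then M* = 404 - 0.212·514 = 295.

N* ≈ 514, M* ≈ 295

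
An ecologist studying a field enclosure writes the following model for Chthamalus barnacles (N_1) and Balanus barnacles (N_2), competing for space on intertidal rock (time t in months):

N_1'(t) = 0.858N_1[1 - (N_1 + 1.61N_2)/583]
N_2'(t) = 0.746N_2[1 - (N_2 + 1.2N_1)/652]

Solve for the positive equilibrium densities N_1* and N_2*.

N_1* ≈ 501, N_2* ≈ 51.1

Setting both brackets to zero gives the nullclines N_1 + 1.61N_2 = 583 and 1.2N_1 + N_2 = 652.
Substituting N_2 = 652 - 1.2N_1 into the first: N_1(1 - 1.61·1.2) = 583 - 1.61·652.
So N_1* = -467/-0.932 = 501, and then N_2* = 652 - 1.2·501 = 51.1.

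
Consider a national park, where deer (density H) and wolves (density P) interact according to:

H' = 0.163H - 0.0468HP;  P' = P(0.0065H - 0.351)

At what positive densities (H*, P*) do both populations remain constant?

H* ≈ 54, P* ≈ 3.48

Set dP/dt = 0 with P > 0: 0.0065H - 0.351 = 0, so H* = 0.351/0.0065 = 54.
Set dH/dt = 0 with H > 0: 0.163 - 0.0468P = 0, so P* = 0.163/0.0468 = 3.48.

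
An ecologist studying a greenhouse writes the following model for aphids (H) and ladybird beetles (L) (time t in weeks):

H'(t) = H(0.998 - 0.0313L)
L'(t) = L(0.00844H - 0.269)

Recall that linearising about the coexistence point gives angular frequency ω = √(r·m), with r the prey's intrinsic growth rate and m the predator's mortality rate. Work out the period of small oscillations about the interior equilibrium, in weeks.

T ≈ 12.1 weeks

Here r = 0.998 and m = 0.269, so r·m = 0.268.
ω = √0.268 = 0.518 per week, hence T = 2π/ω ≈ 12.1 weeks.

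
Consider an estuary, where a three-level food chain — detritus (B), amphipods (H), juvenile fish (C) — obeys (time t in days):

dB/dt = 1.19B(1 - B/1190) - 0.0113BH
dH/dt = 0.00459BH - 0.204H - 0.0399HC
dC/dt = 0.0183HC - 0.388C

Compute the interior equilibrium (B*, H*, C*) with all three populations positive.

B* ≈ 950, H* ≈ 21.2, C* ≈ 104

From dC/dt = 0: 0.0183H* = 0.388, so H* = 21.2.
From dB/dt = 0: 1.19(1 - B*/1190) = 0.0113·21.2, giving B* = 1190·(1 - 0.201) = 950.
From dH/dt = 0: 0.00459·950 - 0.204 = 0.0399C*, so C* = 4.16/0.0399 = 104.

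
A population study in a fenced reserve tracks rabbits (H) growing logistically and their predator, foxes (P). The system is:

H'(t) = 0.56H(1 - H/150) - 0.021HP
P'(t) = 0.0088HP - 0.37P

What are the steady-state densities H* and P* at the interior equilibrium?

H* ≈ 42, P* ≈ 19.2

From dP/dt = 0 with P > 0: 0.0088H* = 0.37, so H* = 42.
Substitute into dH/dt = 0: 0.56(1 - 42/150) = 0.021P*.
The bracket is 0.72, giving P* = 0.403/0.021 = 19.2.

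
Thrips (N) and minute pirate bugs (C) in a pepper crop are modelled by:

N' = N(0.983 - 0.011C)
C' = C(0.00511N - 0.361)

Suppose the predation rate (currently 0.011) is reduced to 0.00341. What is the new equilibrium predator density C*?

At the interior fixed point, setting dN/dt = 0 with N > 0 fixes C* = (prey growth rate)/(NC coefficient) — independent of the other coefficients.
With the change, C* = 0.983/0.00341 = 288; it rises from 89.4.

C* ≈ 288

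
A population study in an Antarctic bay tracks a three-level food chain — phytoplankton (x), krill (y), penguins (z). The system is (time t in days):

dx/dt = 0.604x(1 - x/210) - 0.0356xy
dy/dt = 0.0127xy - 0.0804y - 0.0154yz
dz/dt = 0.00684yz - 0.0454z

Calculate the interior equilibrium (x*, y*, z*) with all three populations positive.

x* ≈ 128, y* ≈ 6.64, z* ≈ 100

From dz/dt = 0: 0.00684y* = 0.0454, so y* = 6.64.
From dx/dt = 0: 0.604(1 - x*/210) = 0.0356·6.64, giving x* = 210·(1 - 0.391) = 128.
From dy/dt = 0: 0.0127·128 - 0.0804 = 0.0154z*, so z* = 1.54/0.0154 = 100.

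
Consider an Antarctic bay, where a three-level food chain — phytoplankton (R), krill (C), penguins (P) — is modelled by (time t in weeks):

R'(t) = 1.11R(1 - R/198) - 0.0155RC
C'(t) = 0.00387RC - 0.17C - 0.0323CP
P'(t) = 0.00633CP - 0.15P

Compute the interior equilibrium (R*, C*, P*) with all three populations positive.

From dP/dt = 0: 0.00633C* = 0.15, so C* = 23.7.
From dR/dt = 0: 1.11(1 - R*/198) = 0.0155·23.7, giving R* = 198·(1 - 0.331) = 132.
From dC/dt = 0: 0.00387·132 - 0.17 = 0.0323P*, so P* = 0.343/0.0323 = 10.6.

R* ≈ 132, C* ≈ 23.7, P* ≈ 10.6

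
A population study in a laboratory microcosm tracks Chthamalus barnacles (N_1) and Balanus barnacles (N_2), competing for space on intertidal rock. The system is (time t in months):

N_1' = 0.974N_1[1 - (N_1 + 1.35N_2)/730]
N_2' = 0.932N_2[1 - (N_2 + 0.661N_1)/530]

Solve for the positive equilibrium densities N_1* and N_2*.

Setting both brackets to zero gives the nullclines N_1 + 1.35N_2 = 730 and 0.661N_1 + N_2 = 530.
Substituting N_2 = 530 - 0.661N_1 into the first: N_1(1 - 1.35·0.661) = 730 - 1.35·530.
So N_1* = 14.5/0.108 = 135, and then N_2* = 530 - 0.661·135 = 441.

N_1* ≈ 135, N_2* ≈ 441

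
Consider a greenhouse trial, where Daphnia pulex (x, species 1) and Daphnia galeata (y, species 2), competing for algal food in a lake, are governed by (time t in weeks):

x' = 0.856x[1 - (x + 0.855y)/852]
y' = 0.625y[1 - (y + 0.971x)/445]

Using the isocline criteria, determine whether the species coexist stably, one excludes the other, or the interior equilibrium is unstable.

Compare the nullcline intercepts: K1/α12 = 852/0.855 = 996 > K2 = 445; K2/α21 = 445/0.971 = 458 < K1 = 852.
Since the inequalities point opposite ways, species 1 can invade but species 2 cannot.

species 1 excludes species 2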